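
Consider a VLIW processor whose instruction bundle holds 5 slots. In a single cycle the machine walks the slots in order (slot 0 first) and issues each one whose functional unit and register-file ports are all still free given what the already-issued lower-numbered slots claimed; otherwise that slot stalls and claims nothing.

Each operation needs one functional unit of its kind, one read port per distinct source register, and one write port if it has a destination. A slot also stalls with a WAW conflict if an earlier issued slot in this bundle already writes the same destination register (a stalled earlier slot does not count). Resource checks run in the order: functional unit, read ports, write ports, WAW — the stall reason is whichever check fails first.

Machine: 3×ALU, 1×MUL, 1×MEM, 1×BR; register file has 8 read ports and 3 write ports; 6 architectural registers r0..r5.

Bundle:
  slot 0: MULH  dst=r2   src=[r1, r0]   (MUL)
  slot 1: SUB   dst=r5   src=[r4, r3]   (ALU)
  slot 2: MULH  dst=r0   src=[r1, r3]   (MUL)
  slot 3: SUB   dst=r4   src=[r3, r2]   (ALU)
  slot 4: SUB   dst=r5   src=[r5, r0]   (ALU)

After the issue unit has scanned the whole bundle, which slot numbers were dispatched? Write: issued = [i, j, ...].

slot 0 (MUL): ISSUE — free A3,Mu0,Ld1,B1 rp6 wp2
slot 1 (ALU): ISSUE — free A2,Mu0,Ld1,B1 rp4 wp1
slot 2 (MUL): stall FU — free A2,Mu0,Ld1,B1 rp4 wp1
slot 3 (ALU): ISSUE — free A1,Mu0,Ld1,B1 rp2 wp0
slot 4 (ALU): stall WR_PORT — free A1,Mu0,Ld1,B1 rp2 wp0

issued = [0, 1, 3]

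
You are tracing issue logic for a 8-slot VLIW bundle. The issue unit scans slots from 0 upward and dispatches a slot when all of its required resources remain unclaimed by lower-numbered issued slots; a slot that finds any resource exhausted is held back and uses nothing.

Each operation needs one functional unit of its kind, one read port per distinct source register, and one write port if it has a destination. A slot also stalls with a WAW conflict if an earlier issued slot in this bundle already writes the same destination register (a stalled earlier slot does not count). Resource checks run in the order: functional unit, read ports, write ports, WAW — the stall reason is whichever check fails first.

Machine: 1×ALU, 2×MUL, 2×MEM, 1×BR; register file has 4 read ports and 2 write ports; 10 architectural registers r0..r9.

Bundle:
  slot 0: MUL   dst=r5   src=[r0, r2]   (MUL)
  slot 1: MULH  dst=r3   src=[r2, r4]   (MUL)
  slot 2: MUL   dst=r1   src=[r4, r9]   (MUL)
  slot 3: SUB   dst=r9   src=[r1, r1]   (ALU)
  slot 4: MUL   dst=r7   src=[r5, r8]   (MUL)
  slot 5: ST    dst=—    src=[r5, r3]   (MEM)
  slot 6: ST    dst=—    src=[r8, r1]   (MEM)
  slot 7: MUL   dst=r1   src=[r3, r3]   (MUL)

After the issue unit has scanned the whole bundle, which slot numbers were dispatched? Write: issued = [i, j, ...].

issued = [0, 1]

[0] MUL needs rd=2 wr=1: ok; after: ALU=1 MUL=1 MEM=2 BR=1, R=2, W=1
[1] MUL needs rd=2 wr=1: ok; after: ALU=1 MUL=0 MEM=2 BR=1, R=0, W=0
[2] MUL needs rd=2 wr=1: FU; after: ALU=1 MUL=0 MEM=2 BR=1, R=0, W=0
[3] ALU needs rd=1 wr=1: RD_PORT; after: ALU=1 MUL=0 MEM=2 BR=1, R=0, W=0
[4] MUL needs rd=2 wr=1: FU; after: ALU=1 MUL=0 MEM=2 BR=1, R=0, W=0
[5] MEM needs rd=2 wr=0: RD_PORT; after: ALU=1 MUL=0 MEM=2 BR=1, R=0, W=0
[6] MEM needs rd=2 wr=0: RD_PORT; after: ALU=1 MUL=0 MEM=2 BR=1, R=0, W=0
[7] MUL needs rd=1 wr=1: FU; after: ALU=1 MUL=0 MEM=2 BR=1, R=0, W=0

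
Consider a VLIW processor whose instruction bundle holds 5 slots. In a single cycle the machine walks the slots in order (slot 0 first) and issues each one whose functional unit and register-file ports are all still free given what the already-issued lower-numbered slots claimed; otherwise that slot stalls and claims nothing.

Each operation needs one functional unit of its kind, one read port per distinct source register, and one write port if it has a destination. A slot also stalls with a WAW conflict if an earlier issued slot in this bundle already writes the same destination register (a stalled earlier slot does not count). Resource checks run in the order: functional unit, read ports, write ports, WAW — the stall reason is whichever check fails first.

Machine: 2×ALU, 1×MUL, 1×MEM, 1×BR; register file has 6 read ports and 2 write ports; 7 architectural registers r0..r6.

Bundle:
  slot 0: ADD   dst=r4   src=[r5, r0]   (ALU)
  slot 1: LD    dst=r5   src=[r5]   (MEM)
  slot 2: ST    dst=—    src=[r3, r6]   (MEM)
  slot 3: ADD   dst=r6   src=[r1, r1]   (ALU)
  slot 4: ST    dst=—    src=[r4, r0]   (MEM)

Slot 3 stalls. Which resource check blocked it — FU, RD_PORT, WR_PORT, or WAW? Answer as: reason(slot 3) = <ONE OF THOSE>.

reason(slot 3) = WR_PORT

slot 0 (ALU): ISSUE — free A1,Mu1,Ld1,B1 rp4 wp1
slot 1 (MEM): ISSUE — free A1,Mu1,Ld0,B1 rp3 wp0
slot 2 (MEM): stall FU — free A1,Mu1,Ld0,B1 rp3 wp0
slot 3 (ALU): stall WR_PORT — free A1,Mu1,Ld0,B1 rp3 wp0
slot 4 (MEM): stall FU — free A1,Mu1,Ld0,B1 rp3 wp0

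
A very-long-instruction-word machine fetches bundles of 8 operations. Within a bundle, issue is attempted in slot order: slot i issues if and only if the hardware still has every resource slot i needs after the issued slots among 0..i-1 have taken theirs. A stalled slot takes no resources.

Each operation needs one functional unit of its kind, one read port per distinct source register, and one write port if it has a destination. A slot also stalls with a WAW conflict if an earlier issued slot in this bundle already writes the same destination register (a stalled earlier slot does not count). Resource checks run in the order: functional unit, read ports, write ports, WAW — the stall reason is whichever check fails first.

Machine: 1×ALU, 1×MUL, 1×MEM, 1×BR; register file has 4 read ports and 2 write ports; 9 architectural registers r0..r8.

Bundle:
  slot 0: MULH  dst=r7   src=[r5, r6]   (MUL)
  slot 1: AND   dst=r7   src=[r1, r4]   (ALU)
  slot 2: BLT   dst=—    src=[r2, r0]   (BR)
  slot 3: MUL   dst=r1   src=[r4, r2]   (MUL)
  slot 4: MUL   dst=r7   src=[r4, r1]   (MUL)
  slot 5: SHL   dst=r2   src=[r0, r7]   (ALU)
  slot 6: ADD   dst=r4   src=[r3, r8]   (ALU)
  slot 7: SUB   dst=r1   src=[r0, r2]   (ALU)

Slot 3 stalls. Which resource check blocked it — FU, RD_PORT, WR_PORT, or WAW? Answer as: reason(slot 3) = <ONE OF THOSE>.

reason(slot 3) = FU

  0. MUL→r7 ⇒ go  {1A/0Mu/1Ld/1B | 2r 1w}
  1. ALU→r7 ⇒ no(WAW)  {1A/0Mu/1Ld/1B | 2r 1w}
  2. BR ⇒ go  {1A/0Mu/1Ld/0B | 0r 1w}
  3. MUL→r1 ⇒ no(FU)  {1A/0Mu/1Ld/0B | 0r 1w}
  4. MUL→r7 ⇒ no(FU)  {1A/0Mu/1Ld/0B | 0r 1w}
  5. ALU→r2 ⇒ no(RD_PORT)  {1A/0Mu/1Ld/0B | 0r 1w}
  6. ALU→r4 ⇒ no(RD_PORT)  {1A/0Mu/1Ld/0B | 0r 1w}
  7. ALU→r1 ⇒ no(RD_PORT)  {1A/0Mu/1Ld/0B | 0r 1w}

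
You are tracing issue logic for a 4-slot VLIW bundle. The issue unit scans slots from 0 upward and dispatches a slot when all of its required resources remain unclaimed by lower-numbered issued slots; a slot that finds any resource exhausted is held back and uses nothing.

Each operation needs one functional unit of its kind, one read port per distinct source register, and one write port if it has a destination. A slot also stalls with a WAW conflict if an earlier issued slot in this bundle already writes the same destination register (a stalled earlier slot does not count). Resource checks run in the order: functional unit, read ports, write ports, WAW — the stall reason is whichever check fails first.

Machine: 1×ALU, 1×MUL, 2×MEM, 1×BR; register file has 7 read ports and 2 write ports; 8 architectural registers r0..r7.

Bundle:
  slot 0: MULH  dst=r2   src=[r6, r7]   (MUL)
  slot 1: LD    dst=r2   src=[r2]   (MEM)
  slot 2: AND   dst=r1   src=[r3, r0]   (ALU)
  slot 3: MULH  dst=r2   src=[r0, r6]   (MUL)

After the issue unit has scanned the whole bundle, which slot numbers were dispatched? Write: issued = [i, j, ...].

slot 0 (MUL): ISSUE — free A1,Mu0,Ld2,B1 rp5 wp1
slot 1 (MEM): stall WAW — free A1,Mu0,Ld2,B1 rp5 wp1
slot 2 (ALU): ISSUE — free A0,Mu0,Ld2,B1 rp3 wp0
slot 3 (MUL): stall FU — free A0,Mu0,Ld2,B1 rp3 wp0

issued = [0, 2]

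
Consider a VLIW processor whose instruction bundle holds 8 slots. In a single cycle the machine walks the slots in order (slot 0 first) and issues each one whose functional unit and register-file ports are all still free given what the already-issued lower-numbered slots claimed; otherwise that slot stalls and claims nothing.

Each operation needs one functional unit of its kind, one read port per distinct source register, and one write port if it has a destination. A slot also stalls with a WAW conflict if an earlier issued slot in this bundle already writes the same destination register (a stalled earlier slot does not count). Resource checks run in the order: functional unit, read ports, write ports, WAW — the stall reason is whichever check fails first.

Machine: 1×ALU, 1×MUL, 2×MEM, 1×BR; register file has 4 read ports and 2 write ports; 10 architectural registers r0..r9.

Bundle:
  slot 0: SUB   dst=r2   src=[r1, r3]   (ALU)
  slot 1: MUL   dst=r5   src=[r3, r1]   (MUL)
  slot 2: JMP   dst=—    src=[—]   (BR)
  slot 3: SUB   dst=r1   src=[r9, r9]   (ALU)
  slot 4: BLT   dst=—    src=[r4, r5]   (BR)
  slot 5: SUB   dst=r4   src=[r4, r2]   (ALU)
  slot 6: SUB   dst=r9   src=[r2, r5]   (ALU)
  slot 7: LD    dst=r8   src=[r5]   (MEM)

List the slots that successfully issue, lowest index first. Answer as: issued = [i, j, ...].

[0] ALU needs rd=2 wr=1: ok; after: ALU=0 MUL=1 MEM=2 BR=1, R=2, W=1
[1] MUL needs rd=2 wr=1: ok; after: ALU=0 MUL=0 MEM=2 BR=1, R=0, W=0
[2] BR needs rd=0 wr=0: ok; after: ALU=0 MUL=0 MEM=2 BR=0, R=0, W=0
[3] ALU needs rd=1 wr=1: FU; after: ALU=0 MUL=0 MEM=2 BR=0, R=0, W=0
[4] BR needs rd=2 wr=0: FU; after: ALU=0 MUL=0 MEM=2 BR=0, R=0, W=0
[5] ALU needs rd=2 wr=1: FU; after: ALU=0 MUL=0 MEM=2 BR=0, R=0, W=0
[6] ALU needs rd=2 wr=1: FU; after: ALU=0 MUL=0 MEM=2 BR=0, R=0, W=0
[7] MEM needs rd=1 wr=1: RD_PORT; after: ALU=0 MUL=0 MEM=2 BR=0, R=0, W=0

issued = [0, 1, 2]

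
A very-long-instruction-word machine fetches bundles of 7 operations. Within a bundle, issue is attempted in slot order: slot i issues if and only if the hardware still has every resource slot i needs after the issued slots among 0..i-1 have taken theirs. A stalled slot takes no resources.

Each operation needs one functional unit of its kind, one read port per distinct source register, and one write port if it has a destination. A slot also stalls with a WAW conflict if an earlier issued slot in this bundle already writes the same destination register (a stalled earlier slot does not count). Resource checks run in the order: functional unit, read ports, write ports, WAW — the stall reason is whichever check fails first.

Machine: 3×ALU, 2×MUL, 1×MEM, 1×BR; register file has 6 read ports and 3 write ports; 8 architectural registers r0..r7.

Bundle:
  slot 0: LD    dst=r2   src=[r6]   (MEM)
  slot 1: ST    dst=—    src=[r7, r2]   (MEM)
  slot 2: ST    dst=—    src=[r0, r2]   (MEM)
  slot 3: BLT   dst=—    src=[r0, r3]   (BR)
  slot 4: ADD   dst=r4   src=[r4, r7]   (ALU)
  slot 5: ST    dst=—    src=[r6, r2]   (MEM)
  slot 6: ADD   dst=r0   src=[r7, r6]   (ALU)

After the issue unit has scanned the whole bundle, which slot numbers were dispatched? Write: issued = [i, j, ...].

issued = [0, 3, 4]

slot 0 (MEM): ISSUE — free A3,Mu2,Ld0,B1 rp5 wp2
slot 1 (MEM): stall FU — free A3,Mu2,Ld0,B1 rp5 wp2
slot 2 (MEM): stall FU — free A3,Mu2,Ld0,B1 rp5 wp2
slot 3 (BR): ISSUE — free A3,Mu2,Ld0,B0 rp3 wp2
slot 4 (ALU): ISSUE — free A2,Mu2,Ld0,B0 rp1 wp1
slot 5 (MEM): stall FU — free A2,Mu2,Ld0,B0 rp1 wp1
slot 6 (ALU): stall RD_PORT — free A2,Mu2,Ld0,B0 rp1 wp1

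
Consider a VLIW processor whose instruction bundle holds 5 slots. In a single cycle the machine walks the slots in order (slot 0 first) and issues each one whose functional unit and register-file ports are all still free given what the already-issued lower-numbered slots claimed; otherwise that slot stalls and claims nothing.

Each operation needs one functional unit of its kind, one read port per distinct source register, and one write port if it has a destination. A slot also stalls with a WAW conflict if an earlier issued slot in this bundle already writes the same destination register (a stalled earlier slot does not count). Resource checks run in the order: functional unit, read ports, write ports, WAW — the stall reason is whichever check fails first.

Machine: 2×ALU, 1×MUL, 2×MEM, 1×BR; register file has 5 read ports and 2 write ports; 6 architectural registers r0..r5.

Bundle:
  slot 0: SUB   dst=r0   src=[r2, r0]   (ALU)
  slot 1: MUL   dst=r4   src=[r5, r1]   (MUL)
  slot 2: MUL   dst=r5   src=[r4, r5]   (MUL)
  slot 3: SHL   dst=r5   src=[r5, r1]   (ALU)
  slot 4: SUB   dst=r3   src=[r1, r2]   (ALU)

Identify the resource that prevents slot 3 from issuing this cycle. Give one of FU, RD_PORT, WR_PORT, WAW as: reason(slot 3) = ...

reason(slot 3) = RD_PORT

  0. ALU→r0 ⇒ go  {1A/1Mu/2Ld/1B | 3r 1w}
  1. MUL→r4 ⇒ go  {1A/0Mu/2Ld/1B | 1r 0w}
  2. MUL→r5 ⇒ no(FU)  {1A/0Mu/2Ld/1B | 1r 0w}
  3. ALU→r5 ⇒ no(RD_PORT)  {1A/0Mu/2Ld/1B | 1r 0w}
  4. ALU→r3 ⇒ no(RD_PORT)  {1A/0Mu/2Ld/1B | 1r 0w}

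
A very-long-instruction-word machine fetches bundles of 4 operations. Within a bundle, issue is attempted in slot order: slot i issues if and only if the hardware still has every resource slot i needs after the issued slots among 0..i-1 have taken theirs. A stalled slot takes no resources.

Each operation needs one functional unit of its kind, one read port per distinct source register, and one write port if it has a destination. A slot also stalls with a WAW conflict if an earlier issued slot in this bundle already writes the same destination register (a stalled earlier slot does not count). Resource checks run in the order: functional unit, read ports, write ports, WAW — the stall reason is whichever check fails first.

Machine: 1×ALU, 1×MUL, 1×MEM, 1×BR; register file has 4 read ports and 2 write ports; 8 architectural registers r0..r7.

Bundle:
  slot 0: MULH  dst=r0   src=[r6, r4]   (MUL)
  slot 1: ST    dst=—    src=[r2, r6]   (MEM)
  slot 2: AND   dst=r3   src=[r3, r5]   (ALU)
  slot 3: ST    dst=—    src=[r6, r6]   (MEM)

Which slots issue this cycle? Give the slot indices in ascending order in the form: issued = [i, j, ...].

issued = [0, 1]

  0. MUL→r0 ⇒ go  {1A/0Mu/1Ld/1B | 2r 1w}
  1. MEM ⇒ go  {1A/0Mu/0Ld/1B | 0r 1w}
  2. ALU→r3 ⇒ no(RD_PORT)  {1A/0Mu/0Ld/1B | 0r 1w}
  3. MEM ⇒ no(FU)  {1A/0Mu/0Ld/1B | 0r 1w}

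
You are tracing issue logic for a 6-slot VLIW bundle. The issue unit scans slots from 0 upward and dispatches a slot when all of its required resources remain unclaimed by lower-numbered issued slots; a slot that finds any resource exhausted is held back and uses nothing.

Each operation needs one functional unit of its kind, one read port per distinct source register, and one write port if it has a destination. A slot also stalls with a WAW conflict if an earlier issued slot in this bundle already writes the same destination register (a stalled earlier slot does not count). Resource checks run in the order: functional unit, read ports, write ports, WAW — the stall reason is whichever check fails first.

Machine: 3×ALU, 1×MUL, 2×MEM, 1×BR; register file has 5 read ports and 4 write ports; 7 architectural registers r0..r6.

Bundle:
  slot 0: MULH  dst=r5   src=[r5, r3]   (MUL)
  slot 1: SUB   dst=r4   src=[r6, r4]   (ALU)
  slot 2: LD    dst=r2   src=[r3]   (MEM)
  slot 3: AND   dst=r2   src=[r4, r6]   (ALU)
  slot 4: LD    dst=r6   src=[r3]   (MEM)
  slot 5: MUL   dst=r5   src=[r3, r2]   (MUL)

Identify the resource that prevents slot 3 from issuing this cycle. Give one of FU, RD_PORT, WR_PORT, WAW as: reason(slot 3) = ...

reason(slot 3) = RD_PORT

slot 0 (MUL): ISSUE — free A3,Mu0,Ld2,B1 rp3 wp3
slot 1 (ALU): ISSUE — free A2,Mu0,Ld2,B1 rp1 wp2
slot 2 (MEM): ISSUE — free A2,Mu0,Ld1,B1 rp0 wp1
slot 3 (ALU): stall RD_PORT — free A2,Mu0,Ld1,B1 rp0 wp1
slot 4 (MEM): stall RD_PORT — free A2,Mu0,Ld1,B1 rp0 wp1
slot 5 (MUL): stall FU — free A2,Mu0,Ld1,B1 rp0 wp1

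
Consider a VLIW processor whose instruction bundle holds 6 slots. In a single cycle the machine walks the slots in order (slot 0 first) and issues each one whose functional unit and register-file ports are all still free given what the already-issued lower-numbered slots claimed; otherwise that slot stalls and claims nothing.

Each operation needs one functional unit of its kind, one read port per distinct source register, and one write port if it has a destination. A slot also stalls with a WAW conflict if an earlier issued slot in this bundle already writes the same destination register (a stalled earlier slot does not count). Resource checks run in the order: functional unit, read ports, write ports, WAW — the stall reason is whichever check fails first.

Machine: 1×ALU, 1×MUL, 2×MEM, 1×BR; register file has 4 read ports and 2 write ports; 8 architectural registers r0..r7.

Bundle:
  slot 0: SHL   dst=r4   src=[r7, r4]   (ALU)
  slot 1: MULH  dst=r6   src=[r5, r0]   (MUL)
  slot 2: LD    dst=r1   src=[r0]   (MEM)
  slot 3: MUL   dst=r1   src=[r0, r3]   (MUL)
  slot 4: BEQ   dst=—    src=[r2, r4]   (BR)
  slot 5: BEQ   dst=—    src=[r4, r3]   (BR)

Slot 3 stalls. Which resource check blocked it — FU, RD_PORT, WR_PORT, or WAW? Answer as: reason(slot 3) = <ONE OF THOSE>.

reason(slot 3) = FU

slot 0 (ALU): ISSUE — free A0,Mu1,Ld2,B1 rp2 wp1
slot 1 (MUL): ISSUE — free A0,Mu0,Ld2,B1 rp0 wp0
slot 2 (MEM): stall RD_PORT — free A0,Mu0,Ld2,B1 rp0 wp0
slot 3 (MUL): stall FU — free A0,Mu0,Ld2,B1 rp0 wp0
slot 4 (BR): stall RD_PORT — free A0,Mu0,Ld2,B1 rp0 wp0
slot 5 (BR): stall RD_PORT — free A0,Mu0,Ld2,B1 rp0 wp0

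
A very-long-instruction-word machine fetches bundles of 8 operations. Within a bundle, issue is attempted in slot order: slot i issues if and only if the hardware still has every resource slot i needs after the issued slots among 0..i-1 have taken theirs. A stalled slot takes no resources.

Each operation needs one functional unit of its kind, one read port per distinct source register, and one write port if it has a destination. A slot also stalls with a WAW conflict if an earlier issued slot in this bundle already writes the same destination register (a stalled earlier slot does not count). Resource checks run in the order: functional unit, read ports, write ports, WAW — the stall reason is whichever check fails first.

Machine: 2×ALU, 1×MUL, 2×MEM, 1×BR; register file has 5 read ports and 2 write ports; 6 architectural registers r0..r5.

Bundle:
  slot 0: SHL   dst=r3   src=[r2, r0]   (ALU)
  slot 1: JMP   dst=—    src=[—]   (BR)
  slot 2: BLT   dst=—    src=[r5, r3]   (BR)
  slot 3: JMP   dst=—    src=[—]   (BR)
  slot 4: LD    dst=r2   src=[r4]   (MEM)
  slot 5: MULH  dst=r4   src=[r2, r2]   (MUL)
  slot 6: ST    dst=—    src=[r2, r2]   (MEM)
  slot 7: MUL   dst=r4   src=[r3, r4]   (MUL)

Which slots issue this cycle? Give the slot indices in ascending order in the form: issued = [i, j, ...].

issued = [0, 1, 4, 6]

  0. ALU→r3 ⇒ go  {1A/1Mu/2Ld/1B | 3r 1w}
  1. BR ⇒ go  {1A/1Mu/2Ld/0B | 3r 1w}
  2. BR ⇒ no(FU)  {1A/1Mu/2Ld/0B | 3r 1w}
  3. BR ⇒ no(FU)  {1A/1Mu/2Ld/0B | 3r 1w}
  4. MEM→r2 ⇒ go  {1A/1Mu/1Ld/0B | 2r 0w}
  5. MUL→r4 ⇒ no(WR_PORT)  {1A/1Mu/1Ld/0B | 2r 0w}
  6. MEM ⇒ go  {1A/1Mu/0Ld/0B | 1r 0w}
  7. MUL→r4 ⇒ no(RD_PORT)  {1A/1Mu/0Ld/0B | 1r 0w}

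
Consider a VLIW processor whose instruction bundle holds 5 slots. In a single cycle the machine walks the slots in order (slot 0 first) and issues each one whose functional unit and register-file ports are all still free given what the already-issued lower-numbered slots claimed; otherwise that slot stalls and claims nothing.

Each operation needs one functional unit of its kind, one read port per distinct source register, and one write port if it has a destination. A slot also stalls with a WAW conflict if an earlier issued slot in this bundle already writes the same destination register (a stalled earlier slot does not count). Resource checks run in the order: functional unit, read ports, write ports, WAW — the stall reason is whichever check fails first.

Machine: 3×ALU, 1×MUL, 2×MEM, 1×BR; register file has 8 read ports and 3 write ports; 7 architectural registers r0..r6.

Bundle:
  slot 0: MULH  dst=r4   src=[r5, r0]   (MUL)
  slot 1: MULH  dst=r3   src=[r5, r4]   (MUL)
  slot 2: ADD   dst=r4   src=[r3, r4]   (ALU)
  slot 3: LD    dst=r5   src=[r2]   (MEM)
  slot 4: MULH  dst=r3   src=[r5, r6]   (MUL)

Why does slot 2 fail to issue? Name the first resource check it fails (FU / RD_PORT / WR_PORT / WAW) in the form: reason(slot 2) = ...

[0] MUL needs rd=2 wr=1: ok; after: ALU=3 MUL=0 MEM=2 BR=1, R=6, W=2
[1] MUL needs rd=2 wr=1: FU; after: ALU=3 MUL=0 MEM=2 BR=1, R=6, W=2
[2] ALU needs rd=2 wr=1: WAW; after: ALU=3 MUL=0 MEM=2 BR=1, R=6, W=2
[3] MEM needs rd=1 wr=1: ok; after: ALU=3 MUL=0 MEM=1 BR=1, R=5, W=1
[4] MUL needs rd=2 wr=1: FU; after: ALU=3 MUL=0 MEM=1 BR=1, R=5, W=1

reason(slot 2) = WAW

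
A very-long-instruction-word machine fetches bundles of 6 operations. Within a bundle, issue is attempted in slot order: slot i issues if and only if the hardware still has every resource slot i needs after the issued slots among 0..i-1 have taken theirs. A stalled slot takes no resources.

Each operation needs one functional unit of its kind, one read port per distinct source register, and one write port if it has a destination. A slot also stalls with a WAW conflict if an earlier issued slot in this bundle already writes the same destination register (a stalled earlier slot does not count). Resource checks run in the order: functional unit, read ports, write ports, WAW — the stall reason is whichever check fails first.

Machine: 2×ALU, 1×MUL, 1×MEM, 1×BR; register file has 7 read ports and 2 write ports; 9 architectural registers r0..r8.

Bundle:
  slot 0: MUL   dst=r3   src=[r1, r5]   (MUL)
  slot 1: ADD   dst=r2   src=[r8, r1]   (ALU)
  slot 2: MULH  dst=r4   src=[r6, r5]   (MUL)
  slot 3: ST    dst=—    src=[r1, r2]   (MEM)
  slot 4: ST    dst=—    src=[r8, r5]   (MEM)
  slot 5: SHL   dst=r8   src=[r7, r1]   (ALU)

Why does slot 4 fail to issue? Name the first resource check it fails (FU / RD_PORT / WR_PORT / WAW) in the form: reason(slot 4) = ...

reason(slot 4) = FU

[0] MUL needs rd=2 wr=1: ok; after: ALU=2 MUL=0 MEM=1 BR=1, R=5, W=1
[1] ALU needs rd=2 wr=1: ok; after: ALU=1 MUL=0 MEM=1 BR=1, R=3, W=0
[2] MUL needs rd=2 wr=1: FU; after: ALU=1 MUL=0 MEM=1 BR=1, R=3, W=0
[3] MEM needs rd=2 wr=0: ok; after: ALU=1 MUL=0 MEM=0 BR=1, R=1, W=0
[4] MEM needs rd=2 wr=0: FU; after: ALU=1 MUL=0 MEM=0 BR=1, R=1, W=0
[5] ALU needs rd=2 wr=1: RD_PORT; after: ALU=1 MUL=0 MEM=0 BR=1, R=1, W=0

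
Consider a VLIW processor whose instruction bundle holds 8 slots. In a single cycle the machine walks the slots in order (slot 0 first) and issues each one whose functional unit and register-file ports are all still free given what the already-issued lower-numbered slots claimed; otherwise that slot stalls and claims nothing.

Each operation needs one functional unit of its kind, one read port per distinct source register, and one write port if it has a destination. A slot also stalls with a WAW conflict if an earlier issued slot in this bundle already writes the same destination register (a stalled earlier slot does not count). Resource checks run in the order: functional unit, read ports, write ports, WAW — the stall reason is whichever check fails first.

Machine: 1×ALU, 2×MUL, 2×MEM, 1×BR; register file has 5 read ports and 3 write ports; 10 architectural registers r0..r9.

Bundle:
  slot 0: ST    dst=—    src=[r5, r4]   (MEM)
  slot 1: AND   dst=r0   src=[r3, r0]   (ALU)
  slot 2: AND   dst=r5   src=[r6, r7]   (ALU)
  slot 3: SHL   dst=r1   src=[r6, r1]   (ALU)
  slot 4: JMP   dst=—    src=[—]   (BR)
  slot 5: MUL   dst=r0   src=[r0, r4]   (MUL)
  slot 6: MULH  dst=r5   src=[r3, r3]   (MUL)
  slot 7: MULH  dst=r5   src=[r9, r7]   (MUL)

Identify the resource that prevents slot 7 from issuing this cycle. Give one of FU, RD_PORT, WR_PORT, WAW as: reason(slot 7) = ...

reason(slot 7) = RD_PORT

#0 MEM src=r5,r4 dispatched  <A:1 Mu:2 Ld:1 B:1 rd:3 wr:3>
#1 ALU src=r3,r0 dispatched  <A:0 Mu:2 Ld:1 B:1 rd:1 wr:2>
#2 ALU src=r6,r7 held:FU  <A:0 Mu:2 Ld:1 B:1 rd:1 wr:2>
#3 ALU src=r6,r1 held:FU  <A:0 Mu:2 Ld:1 B:1 rd:1 wr:2>
#4 BR src=- dispatched  <A:0 Mu:2 Ld:1 B:0 rd:1 wr:2>
#5 MUL src=r0,r4 held:RD_PORT  <A:0 Mu:2 Ld:1 B:0 rd:1 wr:2>
#6 MUL src=r3,r3 dispatched  <A:0 Mu:1 Ld:1 B:0 rd:0 wr:1>
#7 MUL src=r9,r7 held:RD_PORT  <A:0 Mu:1 Ld:1 B:0 rd:0 wr:1>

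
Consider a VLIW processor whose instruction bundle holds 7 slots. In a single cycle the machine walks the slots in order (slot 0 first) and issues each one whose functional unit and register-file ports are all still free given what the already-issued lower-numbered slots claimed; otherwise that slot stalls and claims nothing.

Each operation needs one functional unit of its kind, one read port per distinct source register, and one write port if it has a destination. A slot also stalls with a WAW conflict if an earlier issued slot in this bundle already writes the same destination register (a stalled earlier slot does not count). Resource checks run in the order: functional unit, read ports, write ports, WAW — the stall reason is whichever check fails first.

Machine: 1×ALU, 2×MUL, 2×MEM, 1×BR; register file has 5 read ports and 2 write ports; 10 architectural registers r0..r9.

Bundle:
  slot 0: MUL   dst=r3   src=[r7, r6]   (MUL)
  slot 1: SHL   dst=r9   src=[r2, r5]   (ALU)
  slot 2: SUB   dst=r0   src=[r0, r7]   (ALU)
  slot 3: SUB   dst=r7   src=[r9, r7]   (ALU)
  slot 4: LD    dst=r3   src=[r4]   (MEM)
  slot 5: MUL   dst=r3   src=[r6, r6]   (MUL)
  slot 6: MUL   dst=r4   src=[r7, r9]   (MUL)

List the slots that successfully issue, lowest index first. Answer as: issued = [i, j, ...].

(0) want 1×MUL +2rd +1wr — yes → AL1|MU1|ME2|BR1|rd3|wr1
(1) want 1×ALU +2rd +1wr — yes → AL0|MU1|ME2|BR1|rd1|wr0
(2) want 1×ALU +2rd +1wr — FU → AL0|MU1|ME2|BR1|rd1|wr0
(3) want 1×ALU +2rd +1wr — FU → AL0|MU1|ME2|BR1|rd1|wr0
(4) want 1×MEM +1rd +1wr — WR_PORT → AL0|MU1|ME2|BR1|rd1|wr0
(5) want 1×MUL +1rd +1wr — WR_PORT → AL0|MU1|ME2|BR1|rd1|wr0
(6) want 1×MUL +2rd +1wr — RD_PORT → AL0|MU1|ME2|BR1|rd1|wr0

issued = [0, 1]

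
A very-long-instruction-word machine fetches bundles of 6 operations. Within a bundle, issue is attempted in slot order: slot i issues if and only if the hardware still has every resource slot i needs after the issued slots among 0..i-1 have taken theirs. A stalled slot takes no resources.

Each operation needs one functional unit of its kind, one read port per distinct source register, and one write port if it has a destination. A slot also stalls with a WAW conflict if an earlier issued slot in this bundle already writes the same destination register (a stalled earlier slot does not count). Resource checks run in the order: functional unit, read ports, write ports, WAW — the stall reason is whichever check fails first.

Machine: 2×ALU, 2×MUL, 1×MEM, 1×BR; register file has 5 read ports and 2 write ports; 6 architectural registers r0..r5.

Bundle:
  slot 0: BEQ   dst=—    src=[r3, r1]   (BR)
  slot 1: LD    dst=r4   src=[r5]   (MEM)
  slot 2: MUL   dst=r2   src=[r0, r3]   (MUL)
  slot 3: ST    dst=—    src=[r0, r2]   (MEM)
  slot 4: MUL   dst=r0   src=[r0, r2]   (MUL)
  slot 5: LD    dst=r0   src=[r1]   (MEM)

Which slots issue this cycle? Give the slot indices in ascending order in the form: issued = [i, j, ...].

#0 BR src=r3,r1 dispatched  <A:2 Mu:2 Ld:1 B:0 rd:3 wr:2>
#1 MEM src=r5 dispatched  <A:2 Mu:2 Ld:0 B:0 rd:2 wr:1>
#2 MUL src=r0,r3 dispatched  <A:2 Mu:1 Ld:0 B:0 rd:0 wr:0>
#3 MEM src=r0,r2 held:FU  <A:2 Mu:1 Ld:0 B:0 rd:0 wr:0>
#4 MUL src=r0,r2 held:RD_PORT  <A:2 Mu:1 Ld:0 B:0 rd:0 wr:0>
#5 MEM src=r1 held:FU  <A:2 Mu:1 Ld:0 B:0 rd:0 wr:0>

issued = [0, 1, 2]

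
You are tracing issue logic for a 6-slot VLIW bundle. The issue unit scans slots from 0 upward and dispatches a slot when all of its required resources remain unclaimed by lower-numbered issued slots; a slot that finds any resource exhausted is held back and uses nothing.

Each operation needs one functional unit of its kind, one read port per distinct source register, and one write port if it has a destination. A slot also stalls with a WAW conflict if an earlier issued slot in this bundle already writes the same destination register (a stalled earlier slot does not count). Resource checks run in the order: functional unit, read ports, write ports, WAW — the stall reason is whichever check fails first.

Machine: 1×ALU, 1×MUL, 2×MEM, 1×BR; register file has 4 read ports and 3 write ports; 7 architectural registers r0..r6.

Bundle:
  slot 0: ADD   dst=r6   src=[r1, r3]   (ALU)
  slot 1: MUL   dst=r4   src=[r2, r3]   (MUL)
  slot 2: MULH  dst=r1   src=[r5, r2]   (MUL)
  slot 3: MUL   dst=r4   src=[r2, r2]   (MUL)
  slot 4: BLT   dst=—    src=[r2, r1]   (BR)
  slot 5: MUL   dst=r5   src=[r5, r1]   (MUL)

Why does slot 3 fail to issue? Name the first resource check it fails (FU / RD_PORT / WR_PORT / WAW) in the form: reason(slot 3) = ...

reason(slot 3) = FU

(0) want 1×ALU +2rd +1wr — yes → AL0|MU1|ME2|BR1|rd2|wr2
(1) want 1×MUL +2rd +1wr — yes → AL0|MU0|ME2|BR1|rd0|wr1
(2) want 1×MUL +2rd +1wr — FU → AL0|MU0|ME2|BR1|rd0|wr1
(3) want 1×MUL +1rd +1wr — FU → AL0|MU0|ME2|BR1|rd0|wr1
(4) want 1×BR +2rd +0wr — RD_PORT → AL0|MU0|ME2|BR1|rd0|wr1
(5) want 1×MUL +2rd +1wr — FU → AL0|MU0|ME2|BR1|rd0|wr1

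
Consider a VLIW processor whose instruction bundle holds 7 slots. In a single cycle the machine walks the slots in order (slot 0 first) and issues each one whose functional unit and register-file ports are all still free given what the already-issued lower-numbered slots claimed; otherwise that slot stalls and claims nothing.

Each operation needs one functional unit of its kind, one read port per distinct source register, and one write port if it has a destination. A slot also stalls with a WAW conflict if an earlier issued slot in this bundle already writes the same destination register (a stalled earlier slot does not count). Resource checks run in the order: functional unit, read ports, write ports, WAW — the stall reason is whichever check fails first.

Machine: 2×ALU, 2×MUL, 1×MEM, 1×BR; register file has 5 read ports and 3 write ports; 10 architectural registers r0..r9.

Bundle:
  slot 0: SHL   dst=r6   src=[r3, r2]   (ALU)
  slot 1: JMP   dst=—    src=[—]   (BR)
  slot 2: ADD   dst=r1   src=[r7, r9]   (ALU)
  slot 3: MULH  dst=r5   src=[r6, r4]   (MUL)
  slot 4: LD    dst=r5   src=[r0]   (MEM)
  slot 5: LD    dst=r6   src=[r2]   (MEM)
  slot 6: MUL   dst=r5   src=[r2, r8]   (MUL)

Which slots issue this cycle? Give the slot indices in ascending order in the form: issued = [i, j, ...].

slot 0 (ALU): ISSUE — free A1,Mu2,Ld1,B1 rp3 wp2
slot 1 (BR): ISSUE — free A1,Mu2,Ld1,B0 rp3 wp2
slot 2 (ALU): ISSUE — free A0,Mu2,Ld1,B0 rp1 wp1
slot 3 (MUL): stall RD_PORT — free A0,Mu2,Ld1,B0 rp1 wp1
slot 4 (MEM): ISSUE — free A0,Mu2,Ld0,B0 rp0 wp0
slot 5 (MEM): stall FU — free A0,Mu2,Ld0,B0 rp0 wp0
slot 6 (MUL): stall RD_PORT — free A0,Mu2,Ld0,B0 rp0 wp0

issued = [0, 1, 2, 4]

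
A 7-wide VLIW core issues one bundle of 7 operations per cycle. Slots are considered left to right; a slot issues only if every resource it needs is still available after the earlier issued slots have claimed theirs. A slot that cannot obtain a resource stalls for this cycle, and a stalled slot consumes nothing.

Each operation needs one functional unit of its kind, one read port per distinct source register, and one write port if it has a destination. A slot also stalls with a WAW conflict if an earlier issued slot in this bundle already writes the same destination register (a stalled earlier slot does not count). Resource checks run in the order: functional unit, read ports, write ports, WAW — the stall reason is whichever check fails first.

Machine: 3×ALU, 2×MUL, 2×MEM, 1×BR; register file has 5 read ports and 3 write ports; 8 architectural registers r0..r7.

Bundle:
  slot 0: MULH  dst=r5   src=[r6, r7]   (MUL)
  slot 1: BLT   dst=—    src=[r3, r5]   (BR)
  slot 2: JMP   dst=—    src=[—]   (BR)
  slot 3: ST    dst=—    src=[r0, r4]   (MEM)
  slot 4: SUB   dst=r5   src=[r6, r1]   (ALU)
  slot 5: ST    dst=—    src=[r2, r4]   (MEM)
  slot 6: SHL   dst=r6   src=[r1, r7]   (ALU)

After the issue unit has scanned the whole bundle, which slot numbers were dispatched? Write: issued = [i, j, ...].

issued = [0, 1]

#0 MUL src=r6,r7 dispatched  <A:3 Mu:1 Ld:2 B:1 rd:3 wr:2>
#1 BR src=r3,r5 dispatched  <A:3 Mu:1 Ld:2 B:0 rd:1 wr:2>
#2 BR src=- held:FU  <A:3 Mu:1 Ld:2 B:0 rd:1 wr:2>
#3 MEM src=r0,r4 held:RD_PORT  <A:3 Mu:1 Ld:2 B:0 rd:1 wr:2>
#4 ALU src=r6,r1 held:RD_PORT  <A:3 Mu:1 Ld:2 B:0 rd:1 wr:2>
#5 MEM src=r2,r4 held:RD_PORT  <A:3 Mu:1 Ld:2 B:0 rd:1 wr:2>
#6 ALU src=r1,r7 held:RD_PORT  <A:3 Mu:1 Ld:2 B:0 rd:1 wr:2>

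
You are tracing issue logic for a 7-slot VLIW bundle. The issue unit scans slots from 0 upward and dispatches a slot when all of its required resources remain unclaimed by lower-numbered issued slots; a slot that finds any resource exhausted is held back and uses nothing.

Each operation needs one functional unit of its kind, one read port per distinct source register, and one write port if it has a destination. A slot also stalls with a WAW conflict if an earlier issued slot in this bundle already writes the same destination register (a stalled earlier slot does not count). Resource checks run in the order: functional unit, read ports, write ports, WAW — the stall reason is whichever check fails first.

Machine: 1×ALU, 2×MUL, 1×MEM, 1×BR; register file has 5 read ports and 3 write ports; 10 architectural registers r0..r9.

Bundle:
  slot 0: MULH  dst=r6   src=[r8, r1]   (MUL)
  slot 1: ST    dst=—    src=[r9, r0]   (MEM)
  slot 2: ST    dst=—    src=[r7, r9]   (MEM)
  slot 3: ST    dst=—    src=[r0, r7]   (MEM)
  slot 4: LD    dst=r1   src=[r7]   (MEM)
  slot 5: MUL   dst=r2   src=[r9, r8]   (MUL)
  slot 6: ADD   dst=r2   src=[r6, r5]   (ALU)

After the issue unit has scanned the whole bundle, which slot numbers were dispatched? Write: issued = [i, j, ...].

issued = [0, 1]

[0] MUL needs rd=2 wr=1: ok; after: ALU=1 MUL=1 MEM=1 BR=1, R=3, W=2
[1] MEM needs rd=2 wr=0: ok; after: ALU=1 MUL=1 MEM=0 BR=1, R=1, W=2
[2] MEM needs rd=2 wr=0: FU; after: ALU=1 MUL=1 MEM=0 BR=1, R=1, W=2
[3] MEM needs rd=2 wr=0: FU; after: ALU=1 MUL=1 MEM=0 BR=1, R=1, W=2
[4] MEM needs rd=1 wr=1: FU; after: ALU=1 MUL=1 MEM=0 BR=1, R=1, W=2
[5] MUL needs rd=2 wr=1: RD_PORT; after: ALU=1 MUL=1 MEM=0 BR=1, R=1, W=2
[6] ALU needs rd=2 wr=1: RD_PORT; after: ALU=1 MUL=1 MEM=0 BR=1, R=1, W=2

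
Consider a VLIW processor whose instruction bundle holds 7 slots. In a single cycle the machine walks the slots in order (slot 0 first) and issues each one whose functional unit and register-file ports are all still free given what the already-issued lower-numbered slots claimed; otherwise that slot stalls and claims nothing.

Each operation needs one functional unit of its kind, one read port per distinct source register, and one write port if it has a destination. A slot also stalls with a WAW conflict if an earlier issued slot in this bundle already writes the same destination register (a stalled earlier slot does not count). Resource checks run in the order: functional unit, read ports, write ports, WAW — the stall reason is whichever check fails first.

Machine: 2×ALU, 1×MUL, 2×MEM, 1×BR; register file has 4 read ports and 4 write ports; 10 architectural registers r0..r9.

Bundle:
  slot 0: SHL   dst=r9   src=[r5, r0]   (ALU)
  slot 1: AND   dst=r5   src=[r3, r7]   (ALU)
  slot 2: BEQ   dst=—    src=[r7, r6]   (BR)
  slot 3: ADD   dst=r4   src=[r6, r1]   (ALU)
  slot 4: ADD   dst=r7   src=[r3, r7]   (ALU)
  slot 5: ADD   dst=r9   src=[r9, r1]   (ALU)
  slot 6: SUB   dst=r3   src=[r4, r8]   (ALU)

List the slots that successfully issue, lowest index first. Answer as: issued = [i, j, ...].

slot 0 (ALU): ISSUE — free A1,Mu1,Ld2,B1 rp2 wp3
slot 1 (ALU): ISSUE — free A0,Mu1,Ld2,B1 rp0 wp2
slot 2 (BR): stall RD_PORT — free A0,Mu1,Ld2,B1 rp0 wp2
slot 3 (ALU): stall FU — free A0,Mu1,Ld2,B1 rp0 wp2
slot 4 (ALU): stall FU — free A0,Mu1,Ld2,B1 rp0 wp2
slot 5 (ALU): stall FU — free A0,Mu1,Ld2,B1 rp0 wp2
slot 6 (ALU): stall FU — free A0,Mu1,Ld2,B1 rp0 wp2

issued = [0, 1]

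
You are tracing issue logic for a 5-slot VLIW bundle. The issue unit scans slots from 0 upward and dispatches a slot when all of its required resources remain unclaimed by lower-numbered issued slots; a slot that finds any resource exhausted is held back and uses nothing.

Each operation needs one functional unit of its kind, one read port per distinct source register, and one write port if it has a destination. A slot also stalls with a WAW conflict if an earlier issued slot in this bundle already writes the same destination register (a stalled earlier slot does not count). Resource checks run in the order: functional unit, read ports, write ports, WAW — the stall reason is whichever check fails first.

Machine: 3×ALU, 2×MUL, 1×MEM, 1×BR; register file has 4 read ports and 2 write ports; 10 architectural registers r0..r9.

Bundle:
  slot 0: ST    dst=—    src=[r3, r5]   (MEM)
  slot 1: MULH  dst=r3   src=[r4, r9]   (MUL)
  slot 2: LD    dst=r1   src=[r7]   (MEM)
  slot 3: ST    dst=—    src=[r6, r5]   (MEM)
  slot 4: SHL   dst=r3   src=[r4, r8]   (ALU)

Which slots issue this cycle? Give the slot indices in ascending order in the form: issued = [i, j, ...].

issued = [0, 1]

(0) want 1×MEM +2rd +0wr — yes → AL3|MU2|ME0|BR1|rd2|wr2
(1) want 1×MUL +2rd +1wr — yes → AL3|MU1|ME0|BR1|rd0|wr1
(2) want 1×MEM +1rd +1wr — FU → AL3|MU1|ME0|BR1|rd0|wr1
(3) want 1×MEM +2rd +0wr — FU → AL3|MU1|ME0|BR1|rd0|wr1
(4) want 1×ALU +2rd +1wr — RD_PORT → AL3|MU1|ME0|BR1|rd0|wr1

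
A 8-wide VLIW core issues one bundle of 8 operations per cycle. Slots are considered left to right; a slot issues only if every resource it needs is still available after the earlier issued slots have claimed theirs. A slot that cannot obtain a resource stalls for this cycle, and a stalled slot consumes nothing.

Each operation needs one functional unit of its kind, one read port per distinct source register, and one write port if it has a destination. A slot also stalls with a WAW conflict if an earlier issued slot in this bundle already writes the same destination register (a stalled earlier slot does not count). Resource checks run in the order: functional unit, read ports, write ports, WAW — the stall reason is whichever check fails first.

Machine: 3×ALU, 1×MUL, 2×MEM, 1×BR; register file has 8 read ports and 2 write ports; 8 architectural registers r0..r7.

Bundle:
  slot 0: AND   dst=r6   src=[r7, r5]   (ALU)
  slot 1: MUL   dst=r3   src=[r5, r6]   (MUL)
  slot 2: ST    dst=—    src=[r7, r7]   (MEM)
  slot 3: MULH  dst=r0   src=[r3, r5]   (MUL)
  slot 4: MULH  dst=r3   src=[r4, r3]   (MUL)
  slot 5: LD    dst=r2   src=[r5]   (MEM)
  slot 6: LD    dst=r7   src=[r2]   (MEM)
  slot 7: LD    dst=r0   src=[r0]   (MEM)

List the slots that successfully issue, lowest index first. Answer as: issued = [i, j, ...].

issued = [0, 1, 2]

  0. ALU→r6 ⇒ go  {2A/1Mu/2Ld/1B | 6r 1w}
  1. MUL→r3 ⇒ go  {2A/0Mu/2Ld/1B | 4r 0w}
  2. MEM ⇒ go  {2A/0Mu/1Ld/1B | 3r 0w}
  3. MUL→r0 ⇒ no(FU)  {2A/0Mu/1Ld/1B | 3r 0w}
  4. MUL→r3 ⇒ no(FU)  {2A/0Mu/1Ld/1B | 3r 0w}
  5. MEM→r2 ⇒ no(WR_PORT)  {2A/0Mu/1Ld/1B | 3r 0w}
  6. MEM→r7 ⇒ no(WR_PORT)  {2A/0Mu/1Ld/1B | 3r 0w}
  7. MEM→r0 ⇒ no(WR_PORT)  {2A/0Mu/1Ld/1B | 3r 0w}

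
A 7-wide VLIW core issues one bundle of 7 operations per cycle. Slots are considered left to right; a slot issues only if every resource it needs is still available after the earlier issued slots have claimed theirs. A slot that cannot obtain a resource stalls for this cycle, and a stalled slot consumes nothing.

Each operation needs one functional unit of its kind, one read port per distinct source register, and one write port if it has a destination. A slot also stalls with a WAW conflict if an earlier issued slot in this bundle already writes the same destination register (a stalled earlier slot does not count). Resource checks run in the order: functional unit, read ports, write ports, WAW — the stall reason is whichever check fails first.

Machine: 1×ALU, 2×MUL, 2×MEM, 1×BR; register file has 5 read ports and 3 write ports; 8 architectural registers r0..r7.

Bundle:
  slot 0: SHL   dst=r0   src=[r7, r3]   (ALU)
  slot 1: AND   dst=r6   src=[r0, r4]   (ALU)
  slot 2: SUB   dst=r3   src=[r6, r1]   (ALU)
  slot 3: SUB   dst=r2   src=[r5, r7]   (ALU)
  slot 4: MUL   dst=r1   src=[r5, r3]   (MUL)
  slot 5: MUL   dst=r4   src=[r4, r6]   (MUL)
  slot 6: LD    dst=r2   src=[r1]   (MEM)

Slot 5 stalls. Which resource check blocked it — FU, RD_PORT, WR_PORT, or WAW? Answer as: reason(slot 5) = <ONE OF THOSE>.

reason(slot 5) = RD_PORT

slot 0 (ALU): ISSUE — free A0,Mu2,Ld2,B1 rp3 wp2
slot 1 (ALU): stall FU — free A0,Mu2,Ld2,B1 rp3 wp2
slot 2 (ALU): stall FU — free A0,Mu2,Ld2,B1 rp3 wp2
slot 3 (ALU): stall FU — free A0,Mu2,Ld2,B1 rp3 wp2
slot 4 (MUL): ISSUE — free A0,Mu1,Ld2,B1 rp1 wp1
slot 5 (MUL): stall RD_PORT — free A0,Mu1,Ld2,B1 rp1 wp1
slot 6 (MEM): ISSUE — free A0,Mu1,Ld1,B1 rp0 wp0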